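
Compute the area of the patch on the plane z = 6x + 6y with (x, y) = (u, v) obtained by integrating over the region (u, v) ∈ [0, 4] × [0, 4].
Area = 16*sqrt(73)

Area = ∫∫ √(EG − F²) du dv with √(EG − F²) = sqrt(73). Integrating over [0, 4] × [0, 4] gives 16*sqrt(73).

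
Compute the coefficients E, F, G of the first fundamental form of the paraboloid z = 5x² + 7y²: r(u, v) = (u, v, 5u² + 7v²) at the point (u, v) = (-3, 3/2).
E = 901;  F = -630;  G = 442

Partials: r_u = (1, 0, 10*u), r_v = (0, 1, 14*v). As functions of (u, v):
  E = r_u · r_u = 100*u^2 + 1,
  F = r_u · r_v = 140*u*v,
  G = r_v · r_v = 196*v^2 + 1.
Evaluating at (u, v) = (-3, 3/2): E = 901, F = -630, G = 442.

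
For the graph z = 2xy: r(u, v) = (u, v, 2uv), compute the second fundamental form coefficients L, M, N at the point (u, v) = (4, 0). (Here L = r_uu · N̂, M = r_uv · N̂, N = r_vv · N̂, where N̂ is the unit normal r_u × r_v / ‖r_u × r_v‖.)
L = 0;  M = 2*sqrt(65)/65;  N = 0

Compute the unit normal N̂(u, v) = (-2*v/sqrt(4*u^2 + 4*v^2 + 1), -2*u/sqrt(4*u^2 + 4*v^2 + 1), 1/sqrt(4*u^2 + 4*v^2 + 1)), and the second partials r_uu, r_uv, r_vv. Take dot products:
  L(u, v) = r_uu · N̂ = 0,
  M(u, v) = r_uv · N̂ = 2/sqrt(4*u^2 + 4*v^2 + 1),
  N(u, v) = r_vv · N̂ = 0.
Evaluating at (u, v) = (4, 0):
  L = 0, M = 2*sqrt(65)/65, N = 0.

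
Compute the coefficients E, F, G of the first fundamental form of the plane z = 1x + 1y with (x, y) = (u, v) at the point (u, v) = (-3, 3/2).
E = 2;  F = 1;  G = 2

Partials: r_u = (1, 0, 1), r_v = (0, 1, 1). As functions of (u, v):
  E = r_u · r_u = 2,
  F = r_u · r_v = 1,
  G = r_v · r_v = 2.
Evaluating at (u, v) = (-3, 3/2): E = 2, F = 1, G = 2.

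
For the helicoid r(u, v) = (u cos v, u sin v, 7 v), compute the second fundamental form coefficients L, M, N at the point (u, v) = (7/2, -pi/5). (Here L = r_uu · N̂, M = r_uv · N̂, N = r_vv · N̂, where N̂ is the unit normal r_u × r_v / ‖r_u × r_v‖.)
L = 0;  M = -2*sqrt(5)/5;  N = 0

Compute the unit normal N̂(u, v) = (7*sin(v)/sqrt(u^2 + 49), -7*cos(v)/sqrt(u^2 + 49), u/sqrt(u^2 + 49)), and the second partials r_uu, r_uv, r_vv. Take dot products:
  L(u, v) = r_uu · N̂ = 0,
  M(u, v) = r_uv · N̂ = -7/sqrt(u^2 + 49),
  N(u, v) = r_vv · N̂ = 0.
Evaluating at (u, v) = (7/2, -pi/5):
  L = 0, M = -2*sqrt(5)/5, N = 0.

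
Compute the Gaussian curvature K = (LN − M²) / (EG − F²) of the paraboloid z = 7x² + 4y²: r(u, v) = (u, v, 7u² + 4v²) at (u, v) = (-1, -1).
K = 112/68121

Coefficients of the first fundamental form: E = 196*u^2 + 1, F = 112*u*v, G = 64*v^2 + 1.
Coefficients of the second fundamental form: L = 14/sqrt(196*u^2 + 64*v^2 + 1), M = 0, N = 8/sqrt(196*u^2 + 64*v^2 + 1).
Assemble K = (LN − M²)/(EG − F²) = 112/(38416*u^4 + 25088*u^2*v^2 + 392*u^2 + 4096*v^4 + 128*v^2 + 1). At (u, v) = (-1, -1): K = 112/68121.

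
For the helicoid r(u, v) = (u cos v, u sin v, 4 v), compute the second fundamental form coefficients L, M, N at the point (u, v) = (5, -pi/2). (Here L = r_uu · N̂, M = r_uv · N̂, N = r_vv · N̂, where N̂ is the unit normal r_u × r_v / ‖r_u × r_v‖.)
L = 0;  M = -4*sqrt(41)/41;  N = 0

Compute the unit normal N̂(u, v) = (4*sin(v)/sqrt(u^2 + 16), -4*cos(v)/sqrt(u^2 + 16), u/sqrt(u^2 + 16)), and the second partials r_uu, r_uv, r_vv. Take dot products:
  L(u, v) = r_uu · N̂ = 0,
  M(u, v) = r_uv · N̂ = -4/sqrt(u^2 + 16),
  N(u, v) = r_vv · N̂ = 0.
Evaluating at (u, v) = (5, -pi/2):
  L = 0, M = -4*sqrt(41)/41, N = 0.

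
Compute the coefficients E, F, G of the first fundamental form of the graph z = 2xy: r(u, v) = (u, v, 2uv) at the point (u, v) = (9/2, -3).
E = 37;  F = -54;  G = 82

Partials: r_u = (1, 0, 2*v), r_v = (0, 1, 2*u). As functions of (u, v):
  E = r_u · r_u = 4*v^2 + 1,
  F = r_u · r_v = 4*u*v,
  G = r_v · r_v = 4*u^2 + 1.
Evaluating at (u, v) = (9/2, -3): E = 37, F = -54, G = 82.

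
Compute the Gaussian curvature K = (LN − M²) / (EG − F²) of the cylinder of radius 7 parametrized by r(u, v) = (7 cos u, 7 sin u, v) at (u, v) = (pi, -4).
K = 0

Coefficients of the first fundamental form: E = 49, F = 0, G = 1.
Coefficients of the second fundamental form: L = -7, M = 0, N = 0.
Assemble K = (LN − M²)/(EG − F²) = 0. At (u, v) = (pi, -4): K = 0.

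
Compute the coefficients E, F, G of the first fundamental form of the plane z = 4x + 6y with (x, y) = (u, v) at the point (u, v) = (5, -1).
E = 17;  F = 24;  G = 37

Partials: r_u = (1, 0, 4), r_v = (0, 1, 6). As functions of (u, v):
  E = r_u · r_u = 17,
  F = r_u · r_v = 24,
  G = r_v · r_v = 37.
Evaluating at (u, v) = (5, -1): E = 17, F = 24, G = 37.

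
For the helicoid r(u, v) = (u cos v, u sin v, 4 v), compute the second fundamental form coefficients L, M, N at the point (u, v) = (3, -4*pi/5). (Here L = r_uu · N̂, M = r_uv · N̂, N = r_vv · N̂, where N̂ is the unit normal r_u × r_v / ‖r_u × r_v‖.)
L = 0;  M = -4/5;  N = 0

Compute the unit normal N̂(u, v) = (4*sin(v)/sqrt(u^2 + 16), -4*cos(v)/sqrt(u^2 + 16), u/sqrt(u^2 + 16)), and the second partials r_uu, r_uv, r_vv. Take dot products:
  L(u, v) = r_uu · N̂ = 0,
  M(u, v) = r_uv · N̂ = -4/sqrt(u^2 + 16),
  N(u, v) = r_vv · N̂ = 0.
Evaluating at (u, v) = (3, -4*pi/5):
  L = 0, M = -4/5, N = 0.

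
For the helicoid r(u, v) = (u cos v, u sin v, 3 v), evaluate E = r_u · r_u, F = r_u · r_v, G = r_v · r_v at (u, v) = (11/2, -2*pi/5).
E = 1;  F = 0;  G = 157/4

Partials: r_u = (cos(v), sin(v), 0), r_v = (-u*sin(v), u*cos(v), 3). As functions of (u, v):
  E = r_u · r_u = 1,
  F = r_u · r_v = 0,
  G = r_v · r_v = u^2 + 9.
Evaluating at (u, v) = (11/2, -2*pi/5): E = 1, F = 0, G = 157/4.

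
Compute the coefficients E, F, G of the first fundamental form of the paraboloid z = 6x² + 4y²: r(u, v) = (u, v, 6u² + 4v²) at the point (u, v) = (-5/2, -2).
E = 901;  F = 480;  G = 257

Partials: r_u = (1, 0, 12*u), r_v = (0, 1, 8*v). As functions of (u, v):
  E = r_u · r_u = 144*u^2 + 1,
  F = r_u · r_v = 96*u*v,
  G = r_v · r_v = 64*v^2 + 1.
Evaluating at (u, v) = (-5/2, -2): E = 901, F = 480, G = 257.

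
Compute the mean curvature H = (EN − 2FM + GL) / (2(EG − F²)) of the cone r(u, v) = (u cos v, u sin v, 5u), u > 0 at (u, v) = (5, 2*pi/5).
H = sqrt(26)/52

With E = 26, F = 0, G = u^2, L = 0, M = 0, N = 5*sqrt(26)*u^2/(26*Abs(u)), assemble
  H = (EN − 2FM + GL) / (2(EG − F²)) = 5*sqrt(26)/(52*Abs(u)).
At (u, v) = (5, 2*pi/5): H = sqrt(26)/52.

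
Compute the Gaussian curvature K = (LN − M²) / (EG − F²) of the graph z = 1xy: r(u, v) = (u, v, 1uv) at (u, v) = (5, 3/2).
K = -16/12769

Coefficients of the first fundamental form: E = v^2 + 1, F = u*v, G = u^2 + 1.
Coefficients of the second fundamental form: L = 0, M = 1/sqrt(u^2 + v^2 + 1), N = 0.
Assemble K = (LN − M²)/(EG − F²) = 1/((u^2*v^2 - (u^2 + 1)*(v^2 + 1))*(u^2 + v^2 + 1)). At (u, v) = (5, 3/2): K = -16/12769.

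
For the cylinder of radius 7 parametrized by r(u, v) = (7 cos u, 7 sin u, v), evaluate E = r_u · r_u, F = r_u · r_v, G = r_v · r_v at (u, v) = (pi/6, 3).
E = 49;  F = 0;  G = 1

Partials: r_u = (-7*sin(u), 7*cos(u), 0), r_v = (0, 0, 1). As functions of (u, v):
  E = r_u · r_u = 49,
  F = r_u · r_v = 0,
  G = r_v · r_v = 1.
Evaluating at (u, v) = (pi/6, 3): E = 49, F = 0, G = 1.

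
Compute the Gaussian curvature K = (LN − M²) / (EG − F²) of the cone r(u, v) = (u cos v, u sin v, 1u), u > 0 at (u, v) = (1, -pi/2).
K = 0

Coefficients of the first fundamental form: E = 2, F = 0, G = u^2.
Coefficients of the second fundamental form: L = 0, M = 0, N = sqrt(2)*u^2/(2*Abs(u)).
Assemble K = (LN − M²)/(EG − F²) = 0. At (u, v) = (1, -pi/2): K = 0.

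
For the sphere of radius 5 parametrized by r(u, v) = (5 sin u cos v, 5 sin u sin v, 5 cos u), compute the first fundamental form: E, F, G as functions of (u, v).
E = 25;  F = 0;  G = 25*sin(u)^2

Compute partials: r_u = (5*cos(u)*cos(v), 5*sin(v)*cos(u), -5*sin(u)), r_v = (-5*sin(u)*sin(v), 5*sin(u)*cos(v), 0). Then
  E = r_u · r_u = 25,
  F = r_u · r_v = 0,
  G = r_v · r_v = 25*sin(u)^2.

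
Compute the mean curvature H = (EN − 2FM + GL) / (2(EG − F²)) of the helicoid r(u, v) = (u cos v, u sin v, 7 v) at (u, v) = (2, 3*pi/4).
H = 0

With E = 1, F = 0, G = u^2 + 49, L = 0, M = -7/sqrt(u^2 + 49), N = 0, assemble
  H = (EN − 2FM + GL) / (2(EG − F²)) = 0.
At (u, v) = (2, 3*pi/4): H = 0.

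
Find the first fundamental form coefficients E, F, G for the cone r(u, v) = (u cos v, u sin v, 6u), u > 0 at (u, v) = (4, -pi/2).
E = 37;  F = 0;  G = 16

Partials: r_u = (cos(v), sin(v), 6), r_v = (-u*sin(v), u*cos(v), 0). As functions of (u, v):
  E = r_u · r_u = 37,
  F = r_u · r_v = 0,
  G = r_v · r_v = u^2.
Evaluating at (u, v) = (4, -pi/2): E = 37, F = 0, G = 16.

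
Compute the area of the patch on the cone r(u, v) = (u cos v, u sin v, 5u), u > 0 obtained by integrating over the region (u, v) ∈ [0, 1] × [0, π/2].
Area = sqrt(26)*pi/4

Area = ∫∫ √(EG − F²) du dv with √(EG − F²) = sqrt(26)*Abs(u). Integrating over [0, 1] × [0, π/2] gives sqrt(26)*pi/4.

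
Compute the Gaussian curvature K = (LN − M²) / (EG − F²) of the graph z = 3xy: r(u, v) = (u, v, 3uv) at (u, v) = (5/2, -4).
K = -144/648025

Coefficients of the first fundamental form: E = 9*v^2 + 1, F = 9*u*v, G = 9*u^2 + 1.
Coefficients of the second fundamental form: L = 0, M = 3/sqrt(9*u^2 + 9*v^2 + 1), N = 0.
Assemble K = (LN − M²)/(EG − F²) = -9/(81*u^4 + 162*u^2*v^2 + 18*u^2 + 81*v^4 + 18*v^2 + 1). At (u, v) = (5/2, -4): K = -144/648025.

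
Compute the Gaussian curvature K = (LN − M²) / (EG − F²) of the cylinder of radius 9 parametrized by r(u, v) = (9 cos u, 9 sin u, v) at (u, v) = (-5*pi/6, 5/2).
K = 0

Coefficients of the first fundamental form: E = 81, F = 0, G = 1.
Coefficients of the second fundamental form: L = -9, M = 0, N = 0.
Assemble K = (LN − M²)/(EG − F²) = 0. At (u, v) = (-5*pi/6, 5/2): K = 0.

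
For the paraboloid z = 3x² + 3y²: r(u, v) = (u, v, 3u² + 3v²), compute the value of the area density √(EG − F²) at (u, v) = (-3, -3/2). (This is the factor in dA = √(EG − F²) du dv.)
√(EG − F²)|_{(-3, -3/2)} = sqrt(406)

E = 36*u^2 + 1, F = 36*u*v, G = 36*v^2 + 1, so EG − F² = 36*u^2 + 36*v^2 + 1. Taking the positive square root: √(EG − F²) = sqrt(36*u^2 + 36*v^2 + 1). At (u, v) = (-3, -3/2): sqrt(406).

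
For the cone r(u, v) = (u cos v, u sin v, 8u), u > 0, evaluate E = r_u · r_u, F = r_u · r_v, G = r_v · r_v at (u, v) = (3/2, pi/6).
E = 65;  F = 0;  G = 9/4

Partials: r_u = (cos(v), sin(v), 8), r_v = (-u*sin(v), u*cos(v), 0). As functions of (u, v):
  E = r_u · r_u = 65,
  F = r_u · r_v = 0,
  G = r_v · r_v = u^2.
Evaluating at (u, v) = (3/2, pi/6): E = 65, F = 0, G = 9/4.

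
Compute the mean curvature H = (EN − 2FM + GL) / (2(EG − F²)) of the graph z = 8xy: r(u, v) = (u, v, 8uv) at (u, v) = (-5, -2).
H = -5120*sqrt(1857)/3448449

With E = 64*v^2 + 1, F = 64*u*v, G = 64*u^2 + 1, L = 0, M = 8/sqrt(64*u^2 + 64*v^2 + 1), N = 0, assemble
  H = (EN − 2FM + GL) / (2(EG − F²)) = -512*u*v/(64*u^2 + 64*v^2 + 1)^(3/2).
At (u, v) = (-5, -2): H = -5120*sqrt(1857)/3448449.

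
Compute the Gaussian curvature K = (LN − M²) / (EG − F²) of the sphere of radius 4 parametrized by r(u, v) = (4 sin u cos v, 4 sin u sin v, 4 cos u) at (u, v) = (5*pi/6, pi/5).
K = 1/16

Coefficients of the first fundamental form: E = 16, F = 0, G = 16*sin(u)^2.
Coefficients of the second fundamental form: L = -4*sin(u)/Abs(sin(u)), M = 0, N = -4*sin(u)^3/Abs(sin(u)).
Assemble K = (LN − M²)/(EG − F²) = 1/16. At (u, v) = (5*pi/6, pi/5): K = 1/16.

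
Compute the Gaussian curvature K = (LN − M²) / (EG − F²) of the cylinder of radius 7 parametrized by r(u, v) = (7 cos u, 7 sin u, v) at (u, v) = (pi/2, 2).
K = 0

Coefficients of the first fundamental form: E = 49, F = 0, G = 1.
Coefficients of the second fundamental form: L = -7, M = 0, N = 0.
Assemble K = (LN − M²)/(EG − F²) = 0. At (u, v) = (pi/2, 2): K = 0.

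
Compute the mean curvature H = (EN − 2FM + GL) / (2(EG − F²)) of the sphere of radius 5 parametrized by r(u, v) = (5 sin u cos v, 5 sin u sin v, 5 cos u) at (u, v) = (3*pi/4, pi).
H = -1/5

With E = 25, F = 0, G = 25*sin(u)^2, L = -5*sin(u)/Abs(sin(u)), M = 0, N = -5*sin(u)^3/Abs(sin(u)), assemble
  H = (EN − 2FM + GL) / (2(EG − F²)) = -sin(u)/(5*Abs(sin(u))).
At (u, v) = (3*pi/4, pi): H = -1/5.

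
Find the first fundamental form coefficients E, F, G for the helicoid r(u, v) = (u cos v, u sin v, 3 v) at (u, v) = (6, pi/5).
E = 1;  F = 0;  G = 45

Partials: r_u = (cos(v), sin(v), 0), r_v = (-u*sin(v), u*cos(v), 3). As functions of (u, v):
  E = r_u · r_u = 1,
  F = r_u · r_v = 0,
  G = r_v · r_v = u^2 + 9.
Evaluating at (u, v) = (6, pi/5): E = 1, F = 0, G = 45.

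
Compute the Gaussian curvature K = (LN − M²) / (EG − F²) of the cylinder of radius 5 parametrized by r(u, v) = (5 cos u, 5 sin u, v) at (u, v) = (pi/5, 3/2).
K = 0

Coefficients of the first fundamental form: E = 25, F = 0, G = 1.
Coefficients of the second fundamental form: L = -5, M = 0, N = 0.
Assemble K = (LN − M²)/(EG − F²) = 0. At (u, v) = (pi/5, 3/2): K = 0.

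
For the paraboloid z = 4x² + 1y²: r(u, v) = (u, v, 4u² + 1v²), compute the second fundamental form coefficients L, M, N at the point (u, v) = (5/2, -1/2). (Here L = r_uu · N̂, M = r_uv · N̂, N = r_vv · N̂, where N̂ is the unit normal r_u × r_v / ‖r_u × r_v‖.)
L = 4*sqrt(402)/201;  M = 0;  N = sqrt(402)/201

Compute the unit normal N̂(u, v) = (-8*u/sqrt(64*u^2 + 4*v^2 + 1), -2*v/sqrt(64*u^2 + 4*v^2 + 1), 1/sqrt(64*u^2 + 4*v^2 + 1)), and the second partials r_uu, r_uv, r_vv. Take dot products:
  L(u, v) = r_uu · N̂ = 8/sqrt(64*u^2 + 4*v^2 + 1),
  M(u, v) = r_uv · N̂ = 0,
  N(u, v) = r_vv · N̂ = 2/sqrt(64*u^2 + 4*v^2 + 1).
Evaluating at (u, v) = (5/2, -1/2):
  L = 4*sqrt(402)/201, M = 0, N = sqrt(402)/201.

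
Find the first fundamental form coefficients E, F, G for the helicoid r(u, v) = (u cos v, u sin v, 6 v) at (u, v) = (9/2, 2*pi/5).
E = 1;  F = 0;  G = 225/4

Partials: r_u = (cos(v), sin(v), 0), r_v = (-u*sin(v), u*cos(v), 6). As functions of (u, v):
  E = r_u · r_u = 1,
  F = r_u · r_v = 0,
  G = r_v · r_v = u^2 + 36.
Evaluating at (u, v) = (9/2, 2*pi/5): E = 1, F = 0, G = 225/4.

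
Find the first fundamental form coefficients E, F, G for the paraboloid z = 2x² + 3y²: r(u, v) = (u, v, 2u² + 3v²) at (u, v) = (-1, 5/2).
E = 17;  F = -60;  G = 226

Partials: r_u = (1, 0, 4*u), r_v = (0, 1, 6*v). As functions of (u, v):
  E = r_u · r_u = 16*u^2 + 1,
  F = r_u · r_v = 24*u*v,
  G = r_v · r_v = 36*v^2 + 1.
Evaluating at (u, v) = (-1, 5/2): E = 17, F = -60, G = 226.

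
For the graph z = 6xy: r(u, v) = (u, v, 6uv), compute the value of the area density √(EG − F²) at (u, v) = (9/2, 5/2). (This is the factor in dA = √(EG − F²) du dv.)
√(EG − F²)|_{(9/2, 5/2)} = sqrt(955)

E = 36*v^2 + 1, F = 36*u*v, G = 36*u^2 + 1, so EG − F² = 36*u^2 + 36*v^2 + 1. Taking the positive square root: √(EG − F²) = sqrt(36*u^2 + 36*v^2 + 1). At (u, v) = (9/2, 5/2): sqrt(955).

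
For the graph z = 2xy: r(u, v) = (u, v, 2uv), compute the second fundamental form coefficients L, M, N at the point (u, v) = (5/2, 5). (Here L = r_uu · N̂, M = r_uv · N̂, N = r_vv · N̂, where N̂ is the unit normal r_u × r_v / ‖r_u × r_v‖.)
L = 0;  M = sqrt(14)/21;  N = 0

Compute the unit normal N̂(u, v) = (-2*v/sqrt(4*u^2 + 4*v^2 + 1), -2*u/sqrt(4*u^2 + 4*v^2 + 1), 1/sqrt(4*u^2 + 4*v^2 + 1)), and the second partials r_uu, r_uv, r_vv. Take dot products:
  L(u, v) = r_uu · N̂ = 0,
  M(u, v) = r_uv · N̂ = 2/sqrt(4*u^2 + 4*v^2 + 1),
  N(u, v) = r_vv · N̂ = 0.
Evaluating at (u, v) = (5/2, 5):
  L = 0, M = sqrt(14)/21, N = 0.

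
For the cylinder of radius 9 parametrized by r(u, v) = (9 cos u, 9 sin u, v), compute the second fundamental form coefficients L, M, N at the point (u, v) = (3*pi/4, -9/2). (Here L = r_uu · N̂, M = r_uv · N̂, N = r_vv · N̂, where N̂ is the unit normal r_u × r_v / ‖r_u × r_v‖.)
L = -9;  M = 0;  N = 0

Compute the unit normal N̂(u, v) = (cos(u), sin(u), 0), and the second partials r_uu, r_uv, r_vv. Take dot products:
  L(u, v) = r_uu · N̂ = -9,
  M(u, v) = r_uv · N̂ = 0,
  N(u, v) = r_vv · N̂ = 0.
Evaluating at (u, v) = (3*pi/4, -9/2):
  L = -9, M = 0, N = 0.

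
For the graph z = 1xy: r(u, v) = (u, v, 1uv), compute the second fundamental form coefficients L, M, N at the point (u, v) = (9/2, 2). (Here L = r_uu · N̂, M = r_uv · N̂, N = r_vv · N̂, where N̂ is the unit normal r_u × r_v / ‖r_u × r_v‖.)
L = 0;  M = 2*sqrt(101)/101;  N = 0

Compute the unit normal N̂(u, v) = (-v/sqrt(u^2 + v^2 + 1), -u/sqrt(u^2 + v^2 + 1), 1/sqrt(u^2 + v^2 + 1)), and the second partials r_uu, r_uv, r_vv. Take dot products:
  L(u, v) = r_uu · N̂ = 0,
  M(u, v) = r_uv · N̂ = 1/sqrt(u^2 + v^2 + 1),
  N(u, v) = r_vv · N̂ = 0.
Evaluating at (u, v) = (9/2, 2):
  L = 0, M = 2*sqrt(101)/101, N = 0.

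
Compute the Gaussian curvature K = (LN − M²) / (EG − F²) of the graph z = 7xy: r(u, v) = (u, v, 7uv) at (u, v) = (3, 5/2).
K = -784/8958049

Coefficients of the first fundamental form: E = 49*v^2 + 1, F = 49*u*v, G = 49*u^2 + 1.
Coefficients of the second fundamental form: L = 0, M = 7/sqrt(49*u^2 + 49*v^2 + 1), N = 0.
Assemble K = (LN − M²)/(EG − F²) = -49/(2401*u^4 + 4802*u^2*v^2 + 98*u^2 + 2401*v^4 + 98*v^2 + 1). At (u, v) = (3, 5/2): K = -784/8958049.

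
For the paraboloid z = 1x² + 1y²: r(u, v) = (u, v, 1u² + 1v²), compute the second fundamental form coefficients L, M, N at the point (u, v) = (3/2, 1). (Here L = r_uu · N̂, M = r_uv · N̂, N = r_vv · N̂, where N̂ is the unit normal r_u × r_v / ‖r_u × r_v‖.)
L = sqrt(14)/7;  M = 0;  N = sqrt(14)/7

Compute the unit normal N̂(u, v) = (-2*u/sqrt(4*u^2 + 4*v^2 + 1), -2*v/sqrt(4*u^2 + 4*v^2 + 1), 1/sqrt(4*u^2 + 4*v^2 + 1)), and the second partials r_uu, r_uv, r_vv. Take dot products:
  L(u, v) = r_uu · N̂ = 2/sqrt(4*u^2 + 4*v^2 + 1),
  M(u, v) = r_uv · N̂ = 0,
  N(u, v) = r_vv · N̂ = 2/sqrt(4*u^2 + 4*v^2 + 1).
Evaluating at (u, v) = (3/2, 1):
  L = sqrt(14)/7, M = 0, N = sqrt(14)/7.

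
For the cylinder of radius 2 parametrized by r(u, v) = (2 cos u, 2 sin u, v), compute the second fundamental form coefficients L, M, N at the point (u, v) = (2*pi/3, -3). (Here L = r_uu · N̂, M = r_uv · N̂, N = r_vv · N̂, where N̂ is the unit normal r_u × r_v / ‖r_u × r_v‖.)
L = -2;  M = 0;  N = 0

Compute the unit normal N̂(u, v) = (cos(u), sin(u), 0), and the second partials r_uu, r_uv, r_vv. Take dot products:
  L(u, v) = r_uu · N̂ = -2,
  M(u, v) = r_uv · N̂ = 0,
  N(u, v) = r_vv · N̂ = 0.
Evaluating at (u, v) = (2*pi/3, -3):
  L = -2, M = 0, N = 0.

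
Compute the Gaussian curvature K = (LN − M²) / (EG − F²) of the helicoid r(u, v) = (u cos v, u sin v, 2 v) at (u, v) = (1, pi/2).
K = -4/25

Coefficients of the first fundamental form: E = 1, F = 0, G = u^2 + 4.
Coefficients of the second fundamental form: L = 0, M = -2/sqrt(u^2 + 4), N = 0.
Assemble K = (LN − M²)/(EG − F²) = -4/(u^2 + 4)^2. At (u, v) = (1, pi/2): K = -4/25.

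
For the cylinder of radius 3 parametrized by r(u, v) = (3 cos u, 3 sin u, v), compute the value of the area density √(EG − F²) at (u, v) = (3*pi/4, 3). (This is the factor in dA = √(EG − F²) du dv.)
√(EG − F²)|_{(3*pi/4, 3)} = 3

E = 9, F = 0, G = 1, so EG − F² = 9. Taking the positive square root: √(EG − F²) = 3. At (u, v) = (3*pi/4, 3): 3.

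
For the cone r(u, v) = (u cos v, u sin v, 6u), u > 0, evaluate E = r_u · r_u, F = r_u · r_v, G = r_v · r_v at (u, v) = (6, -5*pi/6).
E = 37;  F = 0;  G = 36

Partials: r_u = (cos(v), sin(v), 6), r_v = (-u*sin(v), u*cos(v), 0). As functions of (u, v):
  E = r_u · r_u = 37,
  F = r_u · r_v = 0,
  G = r_v · r_v = u^2.
Evaluating at (u, v) = (6, -5*pi/6): E = 37, F = 0, G = 36.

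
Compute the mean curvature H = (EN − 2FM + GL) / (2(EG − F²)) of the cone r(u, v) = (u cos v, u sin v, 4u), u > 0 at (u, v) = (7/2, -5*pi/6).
H = 4*sqrt(17)/119

With E = 17, F = 0, G = u^2, L = 0, M = 0, N = 4*sqrt(17)*u^2/(17*Abs(u)), assemble
  H = (EN − 2FM + GL) / (2(EG − F²)) = 2*sqrt(17)/(17*Abs(u)).
At (u, v) = (7/2, -5*pi/6): H = 4*sqrt(17)/119.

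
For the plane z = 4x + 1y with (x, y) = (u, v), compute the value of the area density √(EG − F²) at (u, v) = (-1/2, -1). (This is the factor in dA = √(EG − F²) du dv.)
√(EG − F²)|_{(-1/2, -1)} = 3*sqrt(2)

E = 17, F = 4, G = 2, so EG − F² = 18. Taking the positive square root: √(EG − F²) = 3*sqrt(2). At (u, v) = (-1/2, -1): 3*sqrt(2).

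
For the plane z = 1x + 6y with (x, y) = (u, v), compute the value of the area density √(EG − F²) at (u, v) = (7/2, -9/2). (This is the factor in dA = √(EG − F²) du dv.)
√(EG − F²)|_{(7/2, -9/2)} = sqrt(38)

E = 2, F = 6, G = 37, so EG − F² = 38. Taking the positive square root: √(EG − F²) = sqrt(38). At (u, v) = (7/2, -9/2): sqrt(38).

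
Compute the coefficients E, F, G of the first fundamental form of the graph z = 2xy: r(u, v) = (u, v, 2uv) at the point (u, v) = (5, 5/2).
E = 26;  F = 50;  G = 101

Partials: r_u = (1, 0, 2*v), r_v = (0, 1, 2*u). As functions of (u, v):
  E = r_u · r_u = 4*v^2 + 1,
  F = r_u · r_v = 4*u*v,
  G = r_v · r_v = 4*u^2 + 1.
Evaluating at (u, v) = (5, 5/2): E = 26, F = 50, G = 101.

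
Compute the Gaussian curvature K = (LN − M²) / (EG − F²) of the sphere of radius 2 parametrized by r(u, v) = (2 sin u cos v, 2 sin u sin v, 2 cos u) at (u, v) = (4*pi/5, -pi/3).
K = 1/4

Coefficients of the first fundamental form: E = 4, F = 0, G = 4*sin(u)^2.
Coefficients of the second fundamental form: L = -2*sin(u)/Abs(sin(u)), M = 0, N = -2*sin(u)^3/Abs(sin(u)).
Assemble K = (LN − M²)/(EG − F²) = 1/4. At (u, v) = (4*pi/5, -pi/3): K = 1/4.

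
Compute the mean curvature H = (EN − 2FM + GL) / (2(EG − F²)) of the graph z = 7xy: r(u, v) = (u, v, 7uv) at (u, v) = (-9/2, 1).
H = 12348*sqrt(4169)/17380561

With E = 49*v^2 + 1, F = 49*u*v, G = 49*u^2 + 1, L = 0, M = 7/sqrt(49*u^2 + 49*v^2 + 1), N = 0, assemble
  H = (EN − 2FM + GL) / (2(EG − F²)) = -343*u*v/(49*u^2 + 49*v^2 + 1)^(3/2).
At (u, v) = (-9/2, 1): H = 12348*sqrt(4169)/17380561.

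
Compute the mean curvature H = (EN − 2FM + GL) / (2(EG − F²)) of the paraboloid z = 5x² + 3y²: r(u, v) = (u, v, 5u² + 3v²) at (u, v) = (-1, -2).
H = 1028*sqrt(5)/8575

With E = 100*u^2 + 1, F = 60*u*v, G = 36*v^2 + 1, L = 10/sqrt(100*u^2 + 36*v^2 + 1), M = 0, N = 6/sqrt(100*u^2 + 36*v^2 + 1), assemble
  H = (EN − 2FM + GL) / (2(EG − F²)) = 4*(75*u^2 + 45*v^2 + 2)/(100*u^2 + 36*v^2 + 1)^(3/2).
At (u, v) = (-1, -2): H = 1028*sqrt(5)/8575.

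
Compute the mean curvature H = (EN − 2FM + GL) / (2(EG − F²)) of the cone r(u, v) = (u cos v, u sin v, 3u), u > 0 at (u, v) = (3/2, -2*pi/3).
H = sqrt(10)/10

With E = 10, F = 0, G = u^2, L = 0, M = 0, N = 3*sqrt(10)*u^2/(10*Abs(u)), assemble
  H = (EN − 2FM + GL) / (2(EG − F²)) = 3*sqrt(10)/(20*Abs(u)).
At (u, v) = (3/2, -2*pi/3): H = sqrt(10)/10.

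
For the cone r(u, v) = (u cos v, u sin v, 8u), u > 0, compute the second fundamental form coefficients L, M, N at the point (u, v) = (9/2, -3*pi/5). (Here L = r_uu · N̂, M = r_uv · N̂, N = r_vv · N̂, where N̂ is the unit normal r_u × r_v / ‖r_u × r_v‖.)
L = 0;  M = 0;  N = 36*sqrt(65)/65

Compute the unit normal N̂(u, v) = (-8*sqrt(65)*u*cos(v)/(65*Abs(u)), -8*sqrt(65)*u*sin(v)/(65*Abs(u)), sqrt(65)*u/(65*Abs(u))), and the second partials r_uu, r_uv, r_vv. Take dot products:
  L(u, v) = r_uu · N̂ = 0,
  M(u, v) = r_uv · N̂ = 0,
  N(u, v) = r_vv · N̂ = 8*sqrt(65)*u^2/(65*Abs(u)).
Evaluating at (u, v) = (9/2, -3*pi/5):
  L = 0, M = 0, N = 36*sqrt(65)/65.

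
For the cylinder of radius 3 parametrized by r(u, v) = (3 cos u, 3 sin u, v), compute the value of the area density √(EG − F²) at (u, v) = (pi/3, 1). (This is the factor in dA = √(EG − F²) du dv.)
√(EG − F²)|_{(pi/3, 1)} = 3

E = 9, F = 0, G = 1, so EG − F² = 9. Taking the positive square root: √(EG − F²) = 3. At (u, v) = (pi/3, 1): 3.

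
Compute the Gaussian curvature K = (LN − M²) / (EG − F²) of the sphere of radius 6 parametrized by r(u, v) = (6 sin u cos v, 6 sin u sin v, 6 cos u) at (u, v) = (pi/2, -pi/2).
K = 1/36

Coefficients of the first fundamental form: E = 36, F = 0, G = 36*sin(u)^2.
Coefficients of the second fundamental form: L = -6*sin(u)/Abs(sin(u)), M = 0, N = -6*sin(u)^3/Abs(sin(u)).
Assemble K = (LN − M²)/(EG − F²) = 1/36. At (u, v) = (pi/2, -pi/2): K = 1/36.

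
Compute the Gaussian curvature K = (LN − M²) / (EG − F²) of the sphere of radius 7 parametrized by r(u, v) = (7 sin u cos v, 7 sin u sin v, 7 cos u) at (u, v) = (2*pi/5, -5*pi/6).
K = 1/49

Coefficients of the first fundamental form: E = 49, F = 0, G = 49*sin(u)^2.
Coefficients of the second fundamental form: L = -7*sin(u)/Abs(sin(u)), M = 0, N = -7*sin(u)^3/Abs(sin(u)).
Assemble K = (LN − M²)/(EG − F²) = 1/49. At (u, v) = (2*pi/5, -5*pi/6): K = 1/49.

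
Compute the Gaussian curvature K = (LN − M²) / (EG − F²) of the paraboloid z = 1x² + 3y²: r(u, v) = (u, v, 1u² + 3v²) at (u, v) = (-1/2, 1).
K = 3/361

Coefficients of the first fundamental form: E = 4*u^2 + 1, F = 12*u*v, G = 36*v^2 + 1.
Coefficients of the second fundamental form: L = 2/sqrt(4*u^2 + 36*v^2 + 1), M = 0, N = 6/sqrt(4*u^2 + 36*v^2 + 1).
Assemble K = (LN − M²)/(EG − F²) = 12/(16*u^4 + 288*u^2*v^2 + 8*u^2 + 1296*v^4 + 72*v^2 + 1). At (u, v) = (-1/2, 1): K = 3/361.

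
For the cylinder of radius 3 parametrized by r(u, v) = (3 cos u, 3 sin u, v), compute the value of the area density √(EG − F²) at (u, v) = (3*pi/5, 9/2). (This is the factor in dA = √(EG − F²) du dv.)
√(EG − F²)|_{(3*pi/5, 9/2)} = 3

E = 9, F = 0, G = 1, so EG − F² = 9. Taking the positive square root: √(EG − F²) = 3. At (u, v) = (3*pi/5, 9/2): 3.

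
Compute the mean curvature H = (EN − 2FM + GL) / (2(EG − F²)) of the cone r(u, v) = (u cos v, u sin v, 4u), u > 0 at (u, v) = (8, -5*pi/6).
H = sqrt(17)/68

With E = 17, F = 0, G = u^2, L = 0, M = 0, N = 4*sqrt(17)*u^2/(17*Abs(u)), assemble
  H = (EN − 2FM + GL) / (2(EG − F²)) = 2*sqrt(17)/(17*Abs(u)).
At (u, v) = (8, -5*pi/6): H = sqrt(17)/68.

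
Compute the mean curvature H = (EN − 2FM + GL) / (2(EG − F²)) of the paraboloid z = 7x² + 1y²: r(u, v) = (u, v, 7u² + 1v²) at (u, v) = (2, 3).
H = 1044*sqrt(821)/674041

With E = 196*u^2 + 1, F = 28*u*v, G = 4*v^2 + 1, L = 14/sqrt(196*u^2 + 4*v^2 + 1), M = 0, N = 2/sqrt(196*u^2 + 4*v^2 + 1), assemble
  H = (EN − 2FM + GL) / (2(EG − F²)) = 4*(49*u^2 + 7*v^2 + 2)/(196*u^2 + 4*v^2 + 1)^(3/2).
At (u, v) = (2, 3): H = 1044*sqrt(821)/674041.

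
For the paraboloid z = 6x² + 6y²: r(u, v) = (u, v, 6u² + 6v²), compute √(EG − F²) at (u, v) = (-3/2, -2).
√(EG − F²)|_{(-3/2, -2)} = sqrt(901)

E = 144*u^2 + 1, F = 144*u*v, G = 144*v^2 + 1; EG − F² = 144*u^2 + 144*v^2 + 1; √(EG − F²) = sqrt(144*u^2 + 144*v^2 + 1). At the given point: sqrt(901).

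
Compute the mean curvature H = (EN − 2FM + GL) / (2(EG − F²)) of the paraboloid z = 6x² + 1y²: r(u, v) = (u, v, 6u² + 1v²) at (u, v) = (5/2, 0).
H = 907*sqrt(901)/811801

With E = 144*u^2 + 1, F = 24*u*v, G = 4*v^2 + 1, L = 12/sqrt(144*u^2 + 4*v^2 + 1), M = 0, N = 2/sqrt(144*u^2 + 4*v^2 + 1), assemble
  H = (EN − 2FM + GL) / (2(EG − F²)) = (144*u^2 + 24*v^2 + 7)/(144*u^2 + 4*v^2 + 1)^(3/2).
At (u, v) = (5/2, 0): H = 907*sqrt(901)/811801.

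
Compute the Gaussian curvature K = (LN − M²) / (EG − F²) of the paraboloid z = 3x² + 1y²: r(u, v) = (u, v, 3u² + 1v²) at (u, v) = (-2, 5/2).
K = 3/7225

Coefficients of the first fundamental form: E = 36*u^2 + 1, F = 12*u*v, G = 4*v^2 + 1.
Coefficients of the second fundamental form: L = 6/sqrt(36*u^2 + 4*v^2 + 1), M = 0, N = 2/sqrt(36*u^2 + 4*v^2 + 1).
Assemble K = (LN − M²)/(EG − F²) = 12/(1296*u^4 + 288*u^2*v^2 + 72*u^2 + 16*v^4 + 8*v^2 + 1). At (u, v) = (-2, 5/2): K = 3/7225.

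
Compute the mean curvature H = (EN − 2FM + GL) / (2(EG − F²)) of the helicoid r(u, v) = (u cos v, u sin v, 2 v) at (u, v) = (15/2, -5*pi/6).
H = 0

With E = 1, F = 0, G = u^2 + 4, L = 0, M = -2/sqrt(u^2 + 4), N = 0, assemble
  H = (EN − 2FM + GL) / (2(EG − F²)) = 0.
At (u, v) = (15/2, -5*pi/6): H = 0.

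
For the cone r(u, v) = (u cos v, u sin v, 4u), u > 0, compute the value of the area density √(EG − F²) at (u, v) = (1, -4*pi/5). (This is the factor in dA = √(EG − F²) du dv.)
√(EG − F²)|_{(1, -4*pi/5)} = sqrt(17)

E = 17, F = 0, G = u^2, so EG − F² = 17*u^2. Taking the positive square root: √(EG − F²) = sqrt(17)*Abs(u). At (u, v) = (1, -4*pi/5): sqrt(17).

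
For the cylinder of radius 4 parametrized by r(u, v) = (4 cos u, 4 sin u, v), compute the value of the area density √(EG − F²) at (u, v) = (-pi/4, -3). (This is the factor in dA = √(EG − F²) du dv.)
√(EG − F²)|_{(-pi/4, -3)} = 4

E = 16, F = 0, G = 1, so EG − F² = 16. Taking the positive square root: √(EG − F²) = 4. At (u, v) = (-pi/4, -3): 4.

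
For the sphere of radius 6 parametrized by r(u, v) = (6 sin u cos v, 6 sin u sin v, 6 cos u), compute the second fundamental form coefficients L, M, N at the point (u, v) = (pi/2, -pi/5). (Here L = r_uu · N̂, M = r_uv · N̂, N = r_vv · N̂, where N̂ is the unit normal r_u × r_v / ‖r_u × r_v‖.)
L = -6;  M = 0;  N = -6

Compute the unit normal N̂(u, v) = (sin(u)^2*cos(v)/Abs(sin(u)), sin(u)^2*sin(v)/Abs(sin(u)), sin(2*u)/(2*Abs(sin(u)))), and the second partials r_uu, r_uv, r_vv. Take dot products:
  L(u, v) = r_uu · N̂ = -6*sin(u)/Abs(sin(u)),
  M(u, v) = r_uv · N̂ = 0,
  N(u, v) = r_vv · N̂ = -6*sin(u)^3/Abs(sin(u)).
Evaluating at (u, v) = (pi/2, -pi/5):
  L = -6, M = 0, N = -6.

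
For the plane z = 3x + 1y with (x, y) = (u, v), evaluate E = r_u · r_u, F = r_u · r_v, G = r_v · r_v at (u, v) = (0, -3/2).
E = 10;  F = 3;  G = 2

Partials: r_u = (1, 0, 3), r_v = (0, 1, 1). As functions of (u, v):
  E = r_u · r_u = 10,
  F = r_u · r_v = 3,
  G = r_v · r_v = 2.
Evaluating at (u, v) = (0, -3/2): E = 10, F = 3, G = 2.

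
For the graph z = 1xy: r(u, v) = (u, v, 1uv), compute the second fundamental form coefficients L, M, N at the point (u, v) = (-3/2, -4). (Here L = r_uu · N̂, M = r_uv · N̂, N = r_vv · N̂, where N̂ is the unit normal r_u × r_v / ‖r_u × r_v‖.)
L = 0;  M = 2*sqrt(77)/77;  N = 0

Compute the unit normal N̂(u, v) = (-v/sqrt(u^2 + v^2 + 1), -u/sqrt(u^2 + v^2 + 1), 1/sqrt(u^2 + v^2 + 1)), and the second partials r_uu, r_uv, r_vv. Take dot products:
  L(u, v) = r_uu · N̂ = 0,
  M(u, v) = r_uv · N̂ = 1/sqrt(u^2 + v^2 + 1),
  N(u, v) = r_vv · N̂ = 0.
Evaluating at (u, v) = (-3/2, -4):
  L = 0, M = 2*sqrt(77)/77, N = 0.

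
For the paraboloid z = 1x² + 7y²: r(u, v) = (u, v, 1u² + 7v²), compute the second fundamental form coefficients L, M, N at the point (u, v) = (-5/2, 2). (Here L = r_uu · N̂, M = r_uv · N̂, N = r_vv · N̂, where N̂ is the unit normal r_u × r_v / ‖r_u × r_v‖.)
L = sqrt(10)/45;  M = 0;  N = 7*sqrt(10)/45

Compute the unit normal N̂(u, v) = (-2*u/sqrt(4*u^2 + 196*v^2 + 1), -14*v/sqrt(4*u^2 + 196*v^2 + 1), 1/sqrt(4*u^2 + 196*v^2 + 1)), and the second partials r_uu, r_uv, r_vv. Take dot products:
  L(u, v) = r_uu · N̂ = 2/sqrt(4*u^2 + 196*v^2 + 1),
  M(u, v) = r_uv · N̂ = 0,
  N(u, v) = r_vv · N̂ = 14/sqrt(4*u^2 + 196*v^2 + 1).
Evaluating at (u, v) = (-5/2, 2):
  L = sqrt(10)/45, M = 0, N = 7*sqrt(10)/45.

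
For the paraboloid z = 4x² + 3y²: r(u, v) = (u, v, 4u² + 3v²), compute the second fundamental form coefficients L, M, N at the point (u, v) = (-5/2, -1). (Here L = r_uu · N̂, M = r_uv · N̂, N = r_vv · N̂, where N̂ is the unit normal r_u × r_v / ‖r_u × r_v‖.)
L = 8*sqrt(437)/437;  M = 0;  N = 6*sqrt(437)/437

Compute the unit normal N̂(u, v) = (-8*u/sqrt(64*u^2 + 36*v^2 + 1), -6*v/sqrt(64*u^2 + 36*v^2 + 1), 1/sqrt(64*u^2 + 36*v^2 + 1)), and the second partials r_uu, r_uv, r_vv. Take dot products:
  L(u, v) = r_uu · N̂ = 8/sqrt(64*u^2 + 36*v^2 + 1),
  M(u, v) = r_uv · N̂ = 0,
  N(u, v) = r_vv · N̂ = 6/sqrt(64*u^2 + 36*v^2 + 1).
Evaluating at (u, v) = (-5/2, -1):
  L = 8*sqrt(437)/437, M = 0, N = 6*sqrt(437)/437.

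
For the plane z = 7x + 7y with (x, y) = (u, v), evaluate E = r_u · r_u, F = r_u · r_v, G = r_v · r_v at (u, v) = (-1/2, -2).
E = 50;  F = 49;  G = 50

Partials: r_u = (1, 0, 7), r_v = (0, 1, 7). As functions of (u, v):
  E = r_u · r_u = 50,
  F = r_u · r_v = 49,
  G = r_v · r_v = 50.
Evaluating at (u, v) = (-1/2, -2): E = 50, F = 49, G = 50.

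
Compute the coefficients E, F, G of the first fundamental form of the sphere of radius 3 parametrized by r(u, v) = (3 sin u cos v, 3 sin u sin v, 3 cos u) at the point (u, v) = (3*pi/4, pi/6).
E = 9;  F = 0;  G = 9/2

Partials: r_u = (3*cos(u)*cos(v), 3*sin(v)*cos(u), -3*sin(u)), r_v = (-3*sin(u)*sin(v), 3*sin(u)*cos(v), 0). As functions of (u, v):
  E = r_u · r_u = 9,
  F = r_u · r_v = 0,
  G = r_v · r_v = 9*sin(u)^2.
Evaluating at (u, v) = (3*pi/4, pi/6): E = 9, F = 0, G = 9/2.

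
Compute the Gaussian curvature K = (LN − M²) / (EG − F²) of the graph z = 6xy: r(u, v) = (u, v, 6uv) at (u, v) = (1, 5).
K = -36/877969

Coefficients of the first fundamental form: E = 36*v^2 + 1, F = 36*u*v, G = 36*u^2 + 1.
Coefficients of the second fundamental form: L = 0, M = 6/sqrt(36*u^2 + 36*v^2 + 1), N = 0.
Assemble K = (LN − M²)/(EG − F²) = -36/(1296*u^4 + 2592*u^2*v^2 + 72*u^2 + 1296*v^4 + 72*v^2 + 1). At (u, v) = (1, 5): K = -36/877969.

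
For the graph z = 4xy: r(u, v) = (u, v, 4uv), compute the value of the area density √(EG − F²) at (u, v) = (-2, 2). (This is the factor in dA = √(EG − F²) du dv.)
√(EG − F²)|_{(-2, 2)} = sqrt(129)

E = 16*v^2 + 1, F = 16*u*v, G = 16*u^2 + 1, so EG − F² = 16*u^2 + 16*v^2 + 1. Taking the positive square root: √(EG − F²) = sqrt(16*u^2 + 16*v^2 + 1). At (u, v) = (-2, 2): sqrt(129).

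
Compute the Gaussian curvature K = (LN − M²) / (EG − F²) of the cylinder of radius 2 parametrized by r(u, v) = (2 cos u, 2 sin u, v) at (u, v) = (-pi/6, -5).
K = 0

Coefficients of the first fundamental form: E = 4, F = 0, G = 1.
Coefficients of the second fundamental form: L = -2, M = 0, N = 0.
Assemble K = (LN − M²)/(EG − F²) = 0. At (u, v) = (-pi/6, -5): K = 0.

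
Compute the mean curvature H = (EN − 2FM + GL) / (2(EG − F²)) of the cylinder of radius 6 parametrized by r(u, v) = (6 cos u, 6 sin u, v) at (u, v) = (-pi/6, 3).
H = -1/12

With E = 36, F = 0, G = 1, L = -6, M = 0, N = 0, assemble
  H = (EN − 2FM + GL) / (2(EG − F²)) = -1/12.
At (u, v) = (-pi/6, 3): H = -1/12.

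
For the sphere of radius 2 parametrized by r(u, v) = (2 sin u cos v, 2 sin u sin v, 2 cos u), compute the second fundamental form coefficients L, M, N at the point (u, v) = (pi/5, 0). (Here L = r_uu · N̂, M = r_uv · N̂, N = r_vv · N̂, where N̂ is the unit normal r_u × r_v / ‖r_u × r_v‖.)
L = -2;  M = 0;  N = -5/4 + sqrt(5)/4

Compute the unit normal N̂(u, v) = (sin(u)^2*cos(v)/Abs(sin(u)), sin(u)^2*sin(v)/Abs(sin(u)), sin(2*u)/(2*Abs(sin(u)))), and the second partials r_uu, r_uv, r_vv. Take dot products:
  L(u, v) = r_uu · N̂ = -2*sin(u)/Abs(sin(u)),
  M(u, v) = r_uv · N̂ = 0,
  N(u, v) = r_vv · N̂ = -2*sin(u)^3/Abs(sin(u)).
Evaluating at (u, v) = (pi/5, 0):
  L = -2, M = 0, N = -5/4 + sqrt(5)/4.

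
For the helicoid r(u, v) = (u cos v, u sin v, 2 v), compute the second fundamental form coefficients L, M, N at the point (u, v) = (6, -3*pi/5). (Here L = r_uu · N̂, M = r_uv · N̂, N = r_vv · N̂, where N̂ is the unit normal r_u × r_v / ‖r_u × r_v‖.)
L = 0;  M = -sqrt(10)/10;  N = 0

Compute the unit normal N̂(u, v) = (2*sin(v)/sqrt(u^2 + 4), -2*cos(v)/sqrt(u^2 + 4), u/sqrt(u^2 + 4)), and the second partials r_uu, r_uv, r_vv. Take dot products:
  L(u, v) = r_uu · N̂ = 0,
  M(u, v) = r_uv · N̂ = -2/sqrt(u^2 + 4),
  N(u, v) = r_vv · N̂ = 0.
Evaluating at (u, v) = (6, -3*pi/5):
  L = 0, M = -sqrt(10)/10, N = 0.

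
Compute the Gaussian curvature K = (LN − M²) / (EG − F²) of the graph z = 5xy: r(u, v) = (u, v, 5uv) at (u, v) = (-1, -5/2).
K = -400/531441

Coefficients of the first fundamental form: E = 25*v^2 + 1, F = 25*u*v, G = 25*u^2 + 1.
Coefficients of the second fundamental form: L = 0, M = 5/sqrt(25*u^2 + 25*v^2 + 1), N = 0.
Assemble K = (LN − M²)/(EG − F²) = -25/(625*u^4 + 1250*u^2*v^2 + 50*u^2 + 625*v^4 + 50*v^2 + 1). At (u, v) = (-1, -5/2): K = -400/531441.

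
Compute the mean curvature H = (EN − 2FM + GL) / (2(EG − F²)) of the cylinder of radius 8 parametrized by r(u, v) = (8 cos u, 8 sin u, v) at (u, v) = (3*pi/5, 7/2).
H = -1/16

With E = 64, F = 0, G = 1, L = -8, M = 0, N = 0, assemble
  H = (EN − 2FM + GL) / (2(EG − F²)) = -1/16.
At (u, v) = (3*pi/5, 7/2): H = -1/16.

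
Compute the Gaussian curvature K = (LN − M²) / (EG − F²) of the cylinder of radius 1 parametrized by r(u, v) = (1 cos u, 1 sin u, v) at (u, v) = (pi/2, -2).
K = 0

Coefficients of the first fundamental form: E = 1, F = 0, G = 1.
Coefficients of the second fundamental form: L = -1, M = 0, N = 0.
Assemble K = (LN − M²)/(EG − F²) = 0. At (u, v) = (pi/2, -2): K = 0.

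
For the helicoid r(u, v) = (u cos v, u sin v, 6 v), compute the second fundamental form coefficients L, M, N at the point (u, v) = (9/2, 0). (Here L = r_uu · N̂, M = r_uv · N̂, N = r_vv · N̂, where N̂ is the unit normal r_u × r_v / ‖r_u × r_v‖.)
L = 0;  M = -4/5;  N = 0

Compute the unit normal N̂(u, v) = (6*sin(v)/sqrt(u^2 + 36), -6*cos(v)/sqrt(u^2 + 36), u/sqrt(u^2 + 36)), and the second partials r_uu, r_uv, r_vv. Take dot products:
  L(u, v) = r_uu · N̂ = 0,
  M(u, v) = r_uv · N̂ = -6/sqrt(u^2 + 36),
  N(u, v) = r_vv · N̂ = 0.
Evaluating at (u, v) = (9/2, 0):
  L = 0, M = -4/5, N = 0.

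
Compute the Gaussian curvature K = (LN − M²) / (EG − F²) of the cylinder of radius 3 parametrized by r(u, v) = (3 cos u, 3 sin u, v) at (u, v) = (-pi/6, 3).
K = 0

Coefficients of the first fundamental form: E = 9, F = 0, G = 1.
Coefficients of the second fundamental form: L = -3, M = 0, N = 0.
Assemble K = (LN − M²)/(EG − F²) = 0. At (u, v) = (-pi/6, 3): K = 0.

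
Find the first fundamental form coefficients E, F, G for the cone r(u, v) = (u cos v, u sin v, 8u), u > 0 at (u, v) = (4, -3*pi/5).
E = 65;  F = 0;  G = 16

Partials: r_u = (cos(v), sin(v), 8), r_v = (-u*sin(v), u*cos(v), 0). As functions of (u, v):
  E = r_u · r_u = 65,
  F = r_u · r_v = 0,
  G = r_v · r_v = u^2.
Evaluating at (u, v) = (4, -3*pi/5): E = 65, F = 0, G = 16.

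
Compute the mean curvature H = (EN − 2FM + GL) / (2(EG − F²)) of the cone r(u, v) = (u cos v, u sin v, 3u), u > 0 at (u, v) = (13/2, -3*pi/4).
H = 3*sqrt(10)/130

With E = 10, F = 0, G = u^2, L = 0, M = 0, N = 3*sqrt(10)*u^2/(10*Abs(u)), assemble
  H = (EN − 2FM + GL) / (2(EG − F²)) = 3*sqrt(10)/(20*Abs(u)).
At (u, v) = (13/2, -3*pi/4): H = 3*sqrt(10)/130.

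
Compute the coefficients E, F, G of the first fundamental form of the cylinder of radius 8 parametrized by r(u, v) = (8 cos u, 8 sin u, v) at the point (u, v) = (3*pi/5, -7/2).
E = 64;  F = 0;  G = 1

Partials: r_u = (-8*sin(u), 8*cos(u), 0), r_v = (0, 0, 1). As functions of (u, v):
  E = r_u · r_u = 64,
  F = r_u · r_v = 0,
  G = r_v · r_v = 1.
Evaluating at (u, v) = (3*pi/5, -7/2): E = 64, F = 0, G = 1.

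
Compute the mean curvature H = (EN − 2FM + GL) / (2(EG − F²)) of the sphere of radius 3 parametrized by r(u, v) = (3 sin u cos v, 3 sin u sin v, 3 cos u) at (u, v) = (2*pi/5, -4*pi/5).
H = -1/3

With E = 9, F = 0, G = 9*sin(u)^2, L = -3*sin(u)/Abs(sin(u)), M = 0, N = -3*sin(u)^3/Abs(sin(u)), assemble
  H = (EN − 2FM + GL) / (2(EG − F²)) = -sin(u)/(3*Abs(sin(u))).
At (u, v) = (2*pi/5, -4*pi/5): H = -1/3.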